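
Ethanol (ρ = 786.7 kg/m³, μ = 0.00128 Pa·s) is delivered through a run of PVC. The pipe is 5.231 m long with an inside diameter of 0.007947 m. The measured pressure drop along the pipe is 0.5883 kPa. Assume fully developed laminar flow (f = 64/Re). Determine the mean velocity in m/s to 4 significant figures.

V ≈ 0.1734 m/s

For laminar flow, f = 64/Re with Re = ρVD/μ, so Darcy-Weisbach reduces to ΔP = 32μLV/D². Solving for V: V = ΔP·D²/(32μL) = 588.3·(0.007947)²/(32·0.00128·5.231) = 0.1734 m/s.
Check: Re = ρVD/μ = 786.7·0.1734·0.007947/0.00128 = 847 < 2300, so the laminar assumption holds.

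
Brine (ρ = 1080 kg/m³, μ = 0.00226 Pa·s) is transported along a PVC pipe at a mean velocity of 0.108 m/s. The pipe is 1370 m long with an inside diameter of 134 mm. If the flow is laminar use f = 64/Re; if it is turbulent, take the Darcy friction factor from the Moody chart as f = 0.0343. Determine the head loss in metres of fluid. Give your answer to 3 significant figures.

Reynolds number Re = ρVD/μ = 1080 · 0.108 · 0.134 / 0.00226 = 6916.
Re > 4000 → turbulent; use the Moody-chart value f = 0.0343.
Darcy-Weisbach: ΔP = f(L/D)(ρV²/2) = 0.0343·(1370/0.134)·(1080·0.108²/2) = 0.0343·1.022e+04·6.299 = 2209 Pa.
Head loss h_f = ΔP/(ρg) = 2209/(1080·9.81) = 0.208 m.

h_f ≈ 0.208 m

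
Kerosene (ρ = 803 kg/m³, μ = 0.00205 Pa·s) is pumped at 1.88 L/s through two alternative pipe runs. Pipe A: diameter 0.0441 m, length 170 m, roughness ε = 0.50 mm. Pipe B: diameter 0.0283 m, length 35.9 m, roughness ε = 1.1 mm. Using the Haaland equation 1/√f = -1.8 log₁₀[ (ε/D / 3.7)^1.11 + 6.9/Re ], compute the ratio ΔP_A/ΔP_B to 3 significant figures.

Pipe A: V = Q/A = 0.00188/0.001527 = 1.231 m/s; Re = 2.126e+04; ε/D = 0.0113; Haaland → f = 0.042; ΔP_A = f(L/D)(ρV²/2) = 9.847e+04 Pa.
Pipe B: V = Q/A = 0.00188/0.000629 = 2.989 m/s; Re = 3.313e+04; ε/D = 0.0389; Haaland → f = 0.06481; ΔP_B = f(L/D)(ρV²/2) = 2.949e+05 Pa.
ΔP_A/ΔP_B = 9.847e+04/2.949e+05 = 0.334.

ΔP_A/ΔP_B ≈ 0.334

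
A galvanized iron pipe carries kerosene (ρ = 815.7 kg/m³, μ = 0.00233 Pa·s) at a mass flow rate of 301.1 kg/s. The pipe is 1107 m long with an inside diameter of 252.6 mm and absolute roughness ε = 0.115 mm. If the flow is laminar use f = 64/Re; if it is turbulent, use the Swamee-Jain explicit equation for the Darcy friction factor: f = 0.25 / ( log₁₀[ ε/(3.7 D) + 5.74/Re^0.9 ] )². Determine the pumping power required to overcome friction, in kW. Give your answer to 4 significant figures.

A = πD²/4 = π(0.2526)²/4 = 0.05011 m²; mean velocity V = ṁ/(ρA) = 301.1/(815.7 · 0.05011) = 7.366 m/s.
Reynolds number Re = ρVD/μ = 815.7 · 7.366 · 0.2526 / 0.00233 = 6.514e+05.
Re > 4000 → turbulent. Relative roughness ε/D = 0.000115/0.2526 = 0.000455. Swamee-Jain: f = 0.25/(log₁₀[0.000455/3.7 + 5.74/6.514e+05^0.9])² = 0.25/(log₁₀[0.000123 + 3.36e-05])² = 0.25/(-3.805)² = 0.01727.
Darcy-Weisbach: ΔP = f(L/D)(ρV²/2) = 0.01727·(1107/0.2526)·(815.7·7.366²/2) = 0.01727·4382·2.213e+04 = 1.674e+06 Pa.
Q = ṁ/ρ = 301.1/815.7 = 0.3691 m³/s.
Pumping power P = QΔP = 0.3691·1.674e+06 = 618100 W = 618.1 kW.

P ≈ 618.1 kW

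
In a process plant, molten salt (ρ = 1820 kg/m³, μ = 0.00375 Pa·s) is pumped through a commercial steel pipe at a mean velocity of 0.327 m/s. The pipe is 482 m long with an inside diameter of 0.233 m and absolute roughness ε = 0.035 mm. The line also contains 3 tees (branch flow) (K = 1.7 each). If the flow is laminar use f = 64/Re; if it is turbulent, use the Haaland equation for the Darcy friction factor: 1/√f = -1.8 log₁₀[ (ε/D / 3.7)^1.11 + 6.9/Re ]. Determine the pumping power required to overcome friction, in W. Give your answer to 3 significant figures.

P ≈ 70.2 W

Reynolds number Re = ρVD/μ = 1820 · 0.327 · 0.233 / 0.00375 = 3.698e+04.
Re > 4000 → turbulent. Relative roughness ε/D = 3.5e-05/0.233 = 0.00015. Haaland: 1/√f = -1.8 log₁₀[(0.00015/3.7)^1.11 + 6.9/3.698e+04] = -1.8 log₁₀[1.33e-05 + 0.000187] = 6.658, so f = 0.02256.
Total minor-loss coefficient ΣK = 3·1.7 = 5.1.
ΔP = [f·L/D + ΣK]·(ρV²/2) = [0.02256·482/0.233 + 5.1]·(1820·0.327²/2) = [46.66 + 5.1]·97.31 = 5037 Pa.
Q = V·A = 0.327·0.04264 = 0.01394 m³/s.
Pumping power P = QΔP = 0.01394·5037 = 70.23 W = 70.2 W.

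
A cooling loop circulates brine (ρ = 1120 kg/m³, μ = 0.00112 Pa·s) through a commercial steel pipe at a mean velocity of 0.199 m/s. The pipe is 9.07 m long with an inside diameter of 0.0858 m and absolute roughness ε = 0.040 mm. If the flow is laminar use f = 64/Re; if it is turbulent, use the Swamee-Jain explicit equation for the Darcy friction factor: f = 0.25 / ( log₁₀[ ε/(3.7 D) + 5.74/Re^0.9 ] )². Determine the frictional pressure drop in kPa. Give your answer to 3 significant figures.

Reynolds number Re = ρVD/μ = 1120 · 0.199 · 0.0858 / 0.00112 = 1.707e+04.
Re > 4000 → turbulent. Relative roughness ε/D = 4e-05/0.0858 = 0.000466. Swamee-Jain: f = 0.25/(log₁₀[0.000466/3.7 + 5.74/1.707e+04^0.9])² = 0.25/(log₁₀[0.000126 + 0.000891])² = 0.25/(-2.993)² = 0.02791.
Darcy-Weisbach: ΔP = f(L/D)(ρV²/2) = 0.02791·(9.07/0.0858)·(1120·0.199²/2) = 0.02791·105.7·22.18 = 65.44 Pa.
ΔP = 65.44 Pa = 0.0654 kPa.

ΔP ≈ 0.0654 kPa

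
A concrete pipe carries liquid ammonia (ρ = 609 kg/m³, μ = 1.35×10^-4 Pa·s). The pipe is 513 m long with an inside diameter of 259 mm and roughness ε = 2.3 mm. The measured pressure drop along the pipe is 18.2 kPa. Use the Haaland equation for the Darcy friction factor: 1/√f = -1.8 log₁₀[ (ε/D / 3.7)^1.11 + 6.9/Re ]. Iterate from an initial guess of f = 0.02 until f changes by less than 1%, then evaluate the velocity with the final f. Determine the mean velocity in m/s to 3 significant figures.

V ≈ 0.909 m/s

Rearranging Darcy-Weisbach: V = √(2·ΔP·D/(f·L·ρ)). With ε/D = 0.0023/0.259 = 0.00888, iterate starting from f = 0.02:
  f = 0.02 → V = √(2·1.82e+04·0.259/(0.02·513·609)) = 1.228 m/s; Re = ρVD/μ = 1.435e+06; f → 0.03654
  f = 0.03654 → V = 0.9087 m/s; Re = 1.062e+06; f → 0.03656
Converged (Δf/f < 1%). With the final f = 0.03656: V = √(2·1.82e+04·0.259/(0.03656·513·609)) = 0.9086 m/s.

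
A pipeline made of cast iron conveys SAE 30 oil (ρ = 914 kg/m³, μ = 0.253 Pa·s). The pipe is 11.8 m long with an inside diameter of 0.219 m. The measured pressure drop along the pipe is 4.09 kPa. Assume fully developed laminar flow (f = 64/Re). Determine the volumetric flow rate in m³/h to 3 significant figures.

For laminar flow, f = 64/Re with Re = ρVD/μ, so Darcy-Weisbach reduces to ΔP = 32μLV/D². Solving for V: V = ΔP·D²/(32μL) = 4090·(0.219)²/(32·0.253·11.8) = 2.053 m/s.
Check: Re = ρVD/μ = 914·2.053·0.219/0.253 = 1625 < 2300, so the laminar assumption holds.
Q = V·A = 2.053·(π/4·0.219²) = 0.07735 m³/s = 278 m³/h.

Q ≈ 278 m³/h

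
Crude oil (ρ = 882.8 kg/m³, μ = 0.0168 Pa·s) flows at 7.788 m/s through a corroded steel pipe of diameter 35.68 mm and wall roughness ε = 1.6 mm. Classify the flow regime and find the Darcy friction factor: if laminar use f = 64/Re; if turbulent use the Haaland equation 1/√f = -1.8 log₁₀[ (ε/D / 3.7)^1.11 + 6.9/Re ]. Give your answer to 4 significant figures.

f ≈ 0.06994

Re = ρVD/μ = 882.8·7.788·0.03568/0.0168 = 1.46e+04.
Re > 4000 → turbulent. ε/D = 0.0016/0.03568 = 0.0448; Haaland: 1/√f = -1.8 log₁₀[0.00746 + 0.000473] = 3.781, so f = 0.06994.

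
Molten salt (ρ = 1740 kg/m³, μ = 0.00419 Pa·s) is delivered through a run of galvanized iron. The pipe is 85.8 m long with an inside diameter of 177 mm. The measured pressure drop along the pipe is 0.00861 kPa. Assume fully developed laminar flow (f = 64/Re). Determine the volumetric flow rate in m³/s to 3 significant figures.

Q ≈ 5.77×10^-4 m³/s

For laminar flow, f = 64/Re with Re = ρVD/μ, so Darcy-Weisbach reduces to ΔP = 32μLV/D². Solving for V: V = ΔP·D²/(32μL) = 8.61·(0.177)²/(32·0.00419·85.8) = 0.02345 m/s.
Check: Re = ρVD/μ = 1740·0.02345·0.177/0.00419 = 1723 < 2300, so the laminar assumption holds.
Q = V·A = 0.02345·(π/4·0.177²) = 0.0005769 m³/s = 5.77×10^-4 m³/s.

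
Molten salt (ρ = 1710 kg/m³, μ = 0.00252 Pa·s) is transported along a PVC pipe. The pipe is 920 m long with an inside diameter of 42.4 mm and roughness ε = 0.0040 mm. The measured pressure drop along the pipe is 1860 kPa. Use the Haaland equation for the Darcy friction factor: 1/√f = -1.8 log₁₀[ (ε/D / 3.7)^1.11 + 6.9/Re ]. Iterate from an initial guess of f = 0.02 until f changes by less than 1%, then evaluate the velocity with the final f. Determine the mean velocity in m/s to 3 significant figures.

Rearranging Darcy-Weisbach: V = √(2·ΔP·D/(f·L·ρ)). With ε/D = 4e-06/0.0424 = 9.43e-05, iterate starting from f = 0.02:
  f = 0.02 → V = √(2·1.86e+06·0.0424/(0.02·920·1710)) = 2.239 m/s; Re = ρVD/μ = 6.442e+04; f → 0.01989
Converged (Δf/f < 1%). With the final f = 0.01989: V = √(2·1.86e+06·0.0424/(0.01989·920·1710)) = 2.245 m/s.

V ≈ 2.25 m/s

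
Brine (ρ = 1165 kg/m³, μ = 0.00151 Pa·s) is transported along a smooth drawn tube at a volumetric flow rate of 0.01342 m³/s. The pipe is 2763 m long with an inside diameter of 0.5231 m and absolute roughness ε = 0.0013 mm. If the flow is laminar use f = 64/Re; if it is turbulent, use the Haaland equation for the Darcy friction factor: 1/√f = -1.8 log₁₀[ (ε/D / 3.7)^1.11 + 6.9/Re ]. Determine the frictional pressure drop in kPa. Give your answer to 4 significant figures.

ΔP ≈ 0.2918 kPa

Cross-sectional area A = πD²/4 = π(0.5231)²/4 = 0.2149 m²; mean velocity V = Q/A = 0.01342/0.2149 = 0.06244 m/s.
Reynolds number Re = ρVD/μ = 1165 · 0.06244 · 0.5231 / 0.00151 = 2.52e+04.
Re > 4000 → turbulent. Relative roughness ε/D = 1.3e-06/0.5231 = 2.49e-06. Haaland: 1/√f = -1.8 log₁₀[(2.49e-06/3.7)^1.11 + 6.9/2.52e+04] = -1.8 log₁₀[1.41e-07 + 0.000274] = 6.412, so f = 0.02432.
Darcy-Weisbach: ΔP = f(L/D)(ρV²/2) = 0.02432·(2763/0.5231)·(1165·0.06244²/2) = 0.02432·5282·2.271 = 291.8 Pa.
ΔP = 291.8 Pa = 0.2918 kPa.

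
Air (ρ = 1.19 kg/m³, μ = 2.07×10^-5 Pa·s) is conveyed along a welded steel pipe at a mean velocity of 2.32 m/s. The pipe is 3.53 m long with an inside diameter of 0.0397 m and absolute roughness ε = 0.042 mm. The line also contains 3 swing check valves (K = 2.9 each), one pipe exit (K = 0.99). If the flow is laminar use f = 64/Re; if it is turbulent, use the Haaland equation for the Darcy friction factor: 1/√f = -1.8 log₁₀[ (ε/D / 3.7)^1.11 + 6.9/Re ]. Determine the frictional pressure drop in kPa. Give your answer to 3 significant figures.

Reynolds number Re = ρVD/μ = 1.19 · 2.32 · 0.0397 / 2.07e-05 = 5295.
Re > 4000 → turbulent. Relative roughness ε/D = 4.2e-05/0.0397 = 0.00106. Haaland: 1/√f = -1.8 log₁₀[(0.00106/3.7)^1.11 + 6.9/5295] = -1.8 log₁₀[0.000117 + 0.0013] = 5.126, so f = 0.03806.
Total minor-loss coefficient ΣK = 3·2.9 + 1·0.99 = 9.69.
ΔP = [f·L/D + ΣK]·(ρV²/2) = [0.03806·3.53/0.0397 + 9.69]·(1.19·2.32²/2) = [3.384 + 9.69]·3.203 = 41.87 Pa.
ΔP = 41.87 Pa = 0.0419 kPa.

ΔP ≈ 0.0419 kPa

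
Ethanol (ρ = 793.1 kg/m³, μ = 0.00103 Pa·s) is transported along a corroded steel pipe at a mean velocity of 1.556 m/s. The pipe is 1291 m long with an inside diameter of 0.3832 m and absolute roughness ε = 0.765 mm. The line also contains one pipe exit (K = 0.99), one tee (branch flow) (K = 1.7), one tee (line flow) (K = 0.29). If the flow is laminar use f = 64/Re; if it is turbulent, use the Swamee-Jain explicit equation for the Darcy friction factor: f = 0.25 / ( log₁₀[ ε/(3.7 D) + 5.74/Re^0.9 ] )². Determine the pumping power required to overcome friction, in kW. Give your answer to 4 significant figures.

Reynolds number Re = ρVD/μ = 793.1 · 1.556 · 0.3832 / 0.00103 = 4.591e+05.
Re > 4000 → turbulent. Relative roughness ε/D = 0.000765/0.3832 = 0.002. Swamee-Jain: f = 0.25/(log₁₀[0.002/3.7 + 5.74/4.591e+05^0.9])² = 0.25/(log₁₀[0.00054 + 4.6e-05])² = 0.25/(-3.232)² = 0.02393.
Total minor-loss coefficient ΣK = 1·0.99 + 1·1.7 + 1·0.29 = 2.98.
ΔP = [f·L/D + ΣK]·(ρV²/2) = [0.02393·1291/0.3832 + 2.98]·(793.1·1.556²/2) = [80.61 + 2.98]·960.1 = 8.026e+04 Pa.
Q = V·A = 1.556·0.1153 = 0.1795 m³/s.
Pumping power P = QΔP = 0.1795·8.026e+04 = 14402 W = 14.40 kW.

P ≈ 14.40 kW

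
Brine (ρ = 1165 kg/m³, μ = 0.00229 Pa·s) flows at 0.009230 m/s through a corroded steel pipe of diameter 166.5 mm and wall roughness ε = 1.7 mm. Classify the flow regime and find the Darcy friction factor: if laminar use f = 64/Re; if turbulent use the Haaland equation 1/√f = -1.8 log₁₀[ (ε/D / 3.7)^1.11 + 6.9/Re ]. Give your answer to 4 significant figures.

f ≈ 0.08186

Re = ρVD/μ = 1165·0.00923·0.1665/0.00229 = 781.8.
Re < 2300 → laminar, so f = 64/Re = 0.08186 (roughness is irrelevant in laminar flow).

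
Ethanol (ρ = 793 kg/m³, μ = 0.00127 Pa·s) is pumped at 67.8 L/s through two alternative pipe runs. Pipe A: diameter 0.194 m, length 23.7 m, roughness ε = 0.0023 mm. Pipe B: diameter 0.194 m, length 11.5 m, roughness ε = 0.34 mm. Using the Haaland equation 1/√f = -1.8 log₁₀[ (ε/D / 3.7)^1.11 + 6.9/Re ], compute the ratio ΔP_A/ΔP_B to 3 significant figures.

Pipe A: V = Q/A = 0.0678/0.02956 = 2.294 m/s; Re = 2.778e+05; ε/D = 1.19e-05; Haaland → f = 0.01464; ΔP_A = f(L/D)(ρV²/2) = 3731 Pa.
Pipe B: V = Q/A = 0.0678/0.02956 = 2.294 m/s; Re = 2.778e+05; ε/D = 0.00175; Haaland → f = 0.02329; ΔP_B = f(L/D)(ρV²/2) = 2880 Pa.
ΔP_A/ΔP_B = 3731/2880 = 1.30.

ΔP_A/ΔP_B ≈ 1.30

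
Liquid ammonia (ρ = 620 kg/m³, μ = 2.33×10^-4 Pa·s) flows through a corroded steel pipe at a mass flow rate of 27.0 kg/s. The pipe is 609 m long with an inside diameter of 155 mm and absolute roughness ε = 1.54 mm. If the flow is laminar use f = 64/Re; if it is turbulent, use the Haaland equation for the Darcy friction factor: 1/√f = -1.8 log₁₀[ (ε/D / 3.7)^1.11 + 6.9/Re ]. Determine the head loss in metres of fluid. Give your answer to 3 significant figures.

h_f ≈ 40.5 m

A = πD²/4 = π(0.155)²/4 = 0.01887 m²; mean velocity V = ṁ/(ρA) = 27/(620 · 0.01887) = 2.308 m/s.
Reynolds number Re = ρVD/μ = 620 · 2.308 · 0.155 / 0.000233 = 9.519e+05.
Re > 4000 → turbulent. Relative roughness ε/D = 0.00154/0.155 = 0.00994. Haaland: 1/√f = -1.8 log₁₀[(0.00994/3.7)^1.11 + 6.9/9.519e+05] = -1.8 log₁₀[0.0014 + 7.25e-06] = 5.133, so f = 0.03796.
Darcy-Weisbach: ΔP = f(L/D)(ρV²/2) = 0.03796·(609/0.155)·(620·2.308²/2) = 0.03796·3929·1651 = 2.462e+05 Pa.
Head loss h_f = ΔP/(ρg) = 2.462e+05/(620·9.81) = 40.5 m.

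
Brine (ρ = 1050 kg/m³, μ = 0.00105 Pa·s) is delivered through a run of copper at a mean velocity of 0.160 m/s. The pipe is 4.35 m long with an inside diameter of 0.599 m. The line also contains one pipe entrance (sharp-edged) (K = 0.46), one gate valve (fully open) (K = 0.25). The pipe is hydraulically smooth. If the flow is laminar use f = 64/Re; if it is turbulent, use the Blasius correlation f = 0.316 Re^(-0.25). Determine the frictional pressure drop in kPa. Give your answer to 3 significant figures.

ΔP ≈ 0.0113 kPa

Reynolds number Re = ρVD/μ = 1050 · 0.16 · 0.599 / 0.00105 = 9.584e+04.
Re > 4000 → turbulent. Smooth-pipe (Blasius): f = 0.316 Re^(-0.25) = 0.316/(9.584e+04)^0.25 = 0.01796.
Total minor-loss coefficient ΣK = 1·0.46 + 1·0.25 = 0.71.
ΔP = [f·L/D + ΣK]·(ρV²/2) = [0.01796·4.35/0.599 + 0.71]·(1050·0.16²/2) = [0.1304 + 0.71]·13.44 = 11.3 Pa.
ΔP = 11.3 Pa = 0.0113 kPa.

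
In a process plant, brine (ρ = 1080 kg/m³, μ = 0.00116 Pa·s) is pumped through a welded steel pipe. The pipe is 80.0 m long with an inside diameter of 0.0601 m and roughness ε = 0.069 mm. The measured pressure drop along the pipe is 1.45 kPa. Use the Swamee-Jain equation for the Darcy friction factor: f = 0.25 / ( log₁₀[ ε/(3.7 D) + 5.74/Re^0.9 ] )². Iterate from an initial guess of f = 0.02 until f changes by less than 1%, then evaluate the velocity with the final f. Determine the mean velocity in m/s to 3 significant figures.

V ≈ 0.258 m/s

Rearranging Darcy-Weisbach: V = √(2·ΔP·D/(f·L·ρ)). With ε/D = 6.9e-05/0.0601 = 0.00115, iterate starting from f = 0.02:
  f = 0.02 → V = √(2·1450·0.0601/(0.02·80·1080)) = 0.3176 m/s; Re = ρVD/μ = 1.777e+04; f → 0.02908
  f = 0.02908 → V = 0.2634 m/s; Re = 1.474e+04; f → 0.0302
  f = 0.0302 → V = 0.2584 m/s; Re = 1.446e+04; f → 0.03032
Converged (Δf/f < 1%). With the final f = 0.03032: V = √(2·1450·0.0601/(0.03032·80·1080)) = 0.2579 m/s.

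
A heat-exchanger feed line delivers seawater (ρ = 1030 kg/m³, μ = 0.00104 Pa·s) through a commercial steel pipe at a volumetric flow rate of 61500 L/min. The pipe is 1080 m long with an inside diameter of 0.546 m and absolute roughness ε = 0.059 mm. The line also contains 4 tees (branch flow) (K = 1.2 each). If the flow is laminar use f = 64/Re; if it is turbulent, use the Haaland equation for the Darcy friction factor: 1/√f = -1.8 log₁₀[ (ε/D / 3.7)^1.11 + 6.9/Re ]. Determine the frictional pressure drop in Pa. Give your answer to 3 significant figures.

ΔP ≈ 297000 Pa

Q = 61500 L/min = 61500/60000 = 1.025 m³/s.
Cross-sectional area A = πD²/4 = π(0.546)²/4 = 0.2341 m²; mean velocity V = Q/A = 1.025/0.2341 = 4.378 m/s.
Reynolds number Re = ρVD/μ = 1030 · 4.378 · 0.546 / 0.00104 = 2.367e+06.
Re > 4000 → turbulent. Relative roughness ε/D = 5.9e-05/0.546 = 0.000108. Haaland: 1/√f = -1.8 log₁₀[(0.000108/3.7)^1.11 + 6.9/2.367e+06] = -1.8 log₁₀[9.26e-06 + 2.91e-06] = 8.846, so f = 0.01278.
Total minor-loss coefficient ΣK = 4·1.2 = 4.8.
ΔP = [f·L/D + ΣK]·(ρV²/2) = [0.01278·1080/0.546 + 4.8]·(1030·4.378²/2) = [25.28 + 4.8]·9870 = 2.969e+05 Pa.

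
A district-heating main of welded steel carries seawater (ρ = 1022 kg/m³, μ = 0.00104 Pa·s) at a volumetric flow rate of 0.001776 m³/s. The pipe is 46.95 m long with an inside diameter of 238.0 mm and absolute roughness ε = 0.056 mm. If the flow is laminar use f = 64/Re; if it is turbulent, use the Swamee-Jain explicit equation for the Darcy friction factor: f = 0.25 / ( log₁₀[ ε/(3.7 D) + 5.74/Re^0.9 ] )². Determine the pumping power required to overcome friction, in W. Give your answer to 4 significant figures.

Cross-sectional area A = πD²/4 = π(0.238)²/4 = 0.04449 m²; mean velocity V = Q/A = 0.001776/0.04449 = 0.03992 m/s.
Reynolds number Re = ρVD/μ = 1022 · 0.03992 · 0.238 / 0.00104 = 9337.
Re > 4000 → turbulent. Relative roughness ε/D = 5.6e-05/0.238 = 0.000235. Swamee-Jain: f = 0.25/(log₁₀[0.000235/3.7 + 5.74/9337^0.9])² = 0.25/(log₁₀[6.36e-05 + 0.00153])² = 0.25/(-2.797)² = 0.03196.
Darcy-Weisbach: ΔP = f(L/D)(ρV²/2) = 0.03196·(46.95/0.238)·(1022·0.03992²/2) = 0.03196·197.3·0.8144 = 5.135 Pa.
Pumping power P = QΔP = 0.001776·5.135 = 0.0091200 W = 0.009120 W.

P ≈ 0.009120 W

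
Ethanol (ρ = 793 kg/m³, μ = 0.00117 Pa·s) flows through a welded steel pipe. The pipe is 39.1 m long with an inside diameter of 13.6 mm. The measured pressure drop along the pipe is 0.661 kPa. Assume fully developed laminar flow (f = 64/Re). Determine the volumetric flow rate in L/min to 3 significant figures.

Q ≈ 0.728 L/min

For laminar flow, f = 64/Re with Re = ρVD/μ, so Darcy-Weisbach reduces to ΔP = 32μLV/D². Solving for V: V = ΔP·D²/(32μL) = 661·(0.0136)²/(32·0.00117·39.1) = 0.08352 m/s.
Check: Re = ρVD/μ = 793·0.08352·0.0136/0.00117 = 769.8 < 2300, so the laminar assumption holds.
Q = V·A = 0.08352·(π/4·0.0136²) = 1.213e-05 m³/s = 0.728 L/min.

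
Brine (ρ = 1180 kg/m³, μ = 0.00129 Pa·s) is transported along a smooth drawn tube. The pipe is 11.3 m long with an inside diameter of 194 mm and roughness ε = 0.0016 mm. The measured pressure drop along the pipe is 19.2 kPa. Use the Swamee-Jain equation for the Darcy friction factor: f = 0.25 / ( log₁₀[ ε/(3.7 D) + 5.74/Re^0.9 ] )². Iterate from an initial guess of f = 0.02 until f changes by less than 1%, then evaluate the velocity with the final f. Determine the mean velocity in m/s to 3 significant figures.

V ≈ 6.99 m/s

Rearranging Darcy-Weisbach: V = √(2·ΔP·D/(f·L·ρ)). With ε/D = 1.6e-06/0.194 = 8.25e-06, iterate starting from f = 0.02:
  f = 0.02 → V = √(2·1.92e+04·0.194/(0.02·11.3·1180)) = 5.285 m/s; Re = ρVD/μ = 9.379e+05; f → 0.01193
  f = 0.01193 → V = 6.843 m/s; Re = 1.214e+06; f → 0.01147
  f = 0.01147 → V = 6.98 m/s; Re = 1.239e+06; f → 0.01143
Converged (Δf/f < 1%). With the final f = 0.01143: V = √(2·1.92e+04·0.194/(0.01143·11.3·1180)) = 6.991 m/s.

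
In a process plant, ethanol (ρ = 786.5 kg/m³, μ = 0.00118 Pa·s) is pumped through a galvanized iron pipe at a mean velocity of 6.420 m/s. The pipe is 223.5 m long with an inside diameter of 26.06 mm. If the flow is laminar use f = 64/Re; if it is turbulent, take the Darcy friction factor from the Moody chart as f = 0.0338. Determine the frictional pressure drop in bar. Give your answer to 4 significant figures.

ΔP ≈ 46.98 bar

Reynolds number Re = ρVD/μ = 786.5 · 6.42 · 0.02606 / 0.00118 = 1.115e+05.
Re > 4000 → turbulent; use the Moody-chart value f = 0.0338.
Darcy-Weisbach: ΔP = f(L/D)(ρV²/2) = 0.0338·(223.5/0.02606)·(786.5·6.42²/2) = 0.0338·8576·1.621e+04 = 4.698e+06 Pa.
ΔP = 4.698e+06 Pa = 46.98 bar.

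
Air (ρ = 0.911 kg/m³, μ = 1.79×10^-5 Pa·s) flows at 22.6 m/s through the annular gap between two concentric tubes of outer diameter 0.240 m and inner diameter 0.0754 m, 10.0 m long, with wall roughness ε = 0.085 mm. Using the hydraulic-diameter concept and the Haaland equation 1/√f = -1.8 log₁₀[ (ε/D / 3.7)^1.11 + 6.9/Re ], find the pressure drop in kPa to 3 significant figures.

ΔP ≈ 0.266 kPa

Hydraulic diameter D_h = 4A/P = D_o - D_i = 0.24 - 0.0754 = 0.1646 m.
Re = ρVD_h/μ = 0.911·22.6·0.1646/1.79e-05 = 1.893e+05.
ε/D_h = 8.5e-05/0.1646 = 0.000516; Haaland gives 1/√f = -1.8 log₁₀[5.26e-05+3.64e-05] = 7.291, so f = 0.01881.
ΔP = f(L/D_h)(ρV²/2) = 0.01881·10/0.1646·232.7 = 265.9 Pa.
ΔP = 0.266 kPa.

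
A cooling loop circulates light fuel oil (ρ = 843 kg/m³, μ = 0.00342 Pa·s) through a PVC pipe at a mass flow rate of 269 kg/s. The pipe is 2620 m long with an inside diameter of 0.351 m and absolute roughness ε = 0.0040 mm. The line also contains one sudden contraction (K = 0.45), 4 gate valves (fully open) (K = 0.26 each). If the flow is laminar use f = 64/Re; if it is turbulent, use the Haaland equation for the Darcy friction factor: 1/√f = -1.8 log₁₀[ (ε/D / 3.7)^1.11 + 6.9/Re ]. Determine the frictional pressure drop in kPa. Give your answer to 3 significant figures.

ΔP ≈ 505 kPa

A = πD²/4 = π(0.351)²/4 = 0.09676 m²; mean velocity V = ṁ/(ρA) = 269/(843 · 0.09676) = 3.298 m/s.
Reynolds number Re = ρVD/μ = 843 · 3.298 · 0.351 / 0.00342 = 2.853e+05.
Re > 4000 → turbulent. Relative roughness ε/D = 4e-06/0.351 = 1.14e-05. Haaland: 1/√f = -1.8 log₁₀[(1.14e-05/3.7)^1.11 + 6.9/2.853e+05] = -1.8 log₁₀[7.63e-07 + 2.42e-05] = 8.285, so f = 0.01457.
Total minor-loss coefficient ΣK = 1·0.45 + 4·0.26 = 1.49.
ΔP = [f·L/D + ΣK]·(ρV²/2) = [0.01457·2620/0.351 + 1.49]·(843·3.298²/2) = [108.7 + 1.49]·4584 = 5.053e+05 Pa.
ΔP = 5.053e+05 Pa = 505 kPa.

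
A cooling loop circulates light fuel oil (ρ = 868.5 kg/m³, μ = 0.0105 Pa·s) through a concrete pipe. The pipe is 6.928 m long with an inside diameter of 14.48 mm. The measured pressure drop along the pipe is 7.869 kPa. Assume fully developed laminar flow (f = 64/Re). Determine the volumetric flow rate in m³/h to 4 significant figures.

Q ≈ 0.4202 m³/h

For laminar flow, f = 64/Re with Re = ρVD/μ, so Darcy-Weisbach reduces to ΔP = 32μLV/D². Solving for V: V = ΔP·D²/(32μL) = 7869·(0.01448)²/(32·0.0105·6.928) = 0.7088 m/s.
Check: Re = ρVD/μ = 868.5·0.7088·0.01448/0.0105 = 848.9 < 2300, so the laminar assumption holds.
Q = V·A = 0.7088·(π/4·0.01448²) = 0.0001167 m³/s = 0.4202 m³/h.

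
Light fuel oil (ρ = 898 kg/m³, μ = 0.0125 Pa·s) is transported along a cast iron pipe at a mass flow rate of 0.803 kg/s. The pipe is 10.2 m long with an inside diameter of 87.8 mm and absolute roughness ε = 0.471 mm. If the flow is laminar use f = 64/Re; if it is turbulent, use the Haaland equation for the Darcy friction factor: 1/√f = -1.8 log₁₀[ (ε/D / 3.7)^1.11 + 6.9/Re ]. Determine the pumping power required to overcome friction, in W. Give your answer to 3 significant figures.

A = πD²/4 = π(0.0878)²/4 = 0.006055 m²; mean velocity V = ṁ/(ρA) = 0.803/(898 · 0.006055) = 0.1477 m/s.
Reynolds number Re = ρVD/μ = 898 · 0.1477 · 0.0878 / 0.0125 = 931.6.
Re < 2300 → laminar flow, so f = 64/Re = 64/931.6 = 0.0687 (the turbulent correlation is not needed).
Darcy-Weisbach: ΔP = f(L/D)(ρV²/2) = 0.0687·(10.2/0.0878)·(898·0.1477²/2) = 0.0687·116.2·9.794 = 78.17 Pa.
Q = ṁ/ρ = 0.803/898 = 0.0008942 m³/s.
Pumping power P = QΔP = 0.0008942·78.17 = 0.06990 W = 0.0699 W.

P ≈ 0.0699 W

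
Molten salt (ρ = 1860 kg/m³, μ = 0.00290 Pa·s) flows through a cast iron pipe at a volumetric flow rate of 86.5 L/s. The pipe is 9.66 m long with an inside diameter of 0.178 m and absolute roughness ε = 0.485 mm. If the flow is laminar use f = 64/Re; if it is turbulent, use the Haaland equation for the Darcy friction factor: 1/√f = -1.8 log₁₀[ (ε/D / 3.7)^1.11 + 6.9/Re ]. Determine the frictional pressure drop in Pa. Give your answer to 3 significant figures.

Q = 86.5 L/s = 86.5/1000 = 0.0865 m³/s.
Cross-sectional area A = πD²/4 = π(0.178)²/4 = 0.02488 m²; mean velocity V = Q/A = 0.0865/0.02488 = 3.476 m/s.
Reynolds number Re = ρVD/μ = 1860 · 3.476 · 0.178 / 0.0029 = 3.968e+05.
Re > 4000 → turbulent. Relative roughness ε/D = 0.000485/0.178 = 0.00272. Haaland: 1/√f = -1.8 log₁₀[(0.00272/3.7)^1.11 + 6.9/3.968e+05] = -1.8 log₁₀[0.000333 + 1.74e-05] = 6.22, so f = 0.02585.
Darcy-Weisbach: ΔP = f(L/D)(ρV²/2) = 0.02585·(9.66/0.178)·(1860·3.476²/2) = 0.02585·54.27·1.124e+04 = 1.576e+04 Pa.

ΔP ≈ 15800 Pa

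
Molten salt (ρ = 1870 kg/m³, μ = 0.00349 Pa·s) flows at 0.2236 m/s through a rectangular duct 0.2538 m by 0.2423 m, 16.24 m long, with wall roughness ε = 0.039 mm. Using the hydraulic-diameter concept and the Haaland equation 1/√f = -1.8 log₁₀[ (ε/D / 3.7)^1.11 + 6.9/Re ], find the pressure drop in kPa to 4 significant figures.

Hydraulic diameter D_h = 4A/P = 4·(0.2538·0.2423)/(2·(0.2538+0.2423)) = 0.246/0.9922 = 0.2479 m.
Re = ρVD_h/μ = 1870·0.2236·0.2479/0.00349 = 2.97e+04.
ε/D_h = 3.9e-05/0.2479 = 0.000157; Haaland gives 1/√f = -1.8 log₁₀[1.41e-05+0.000232] = 6.495, so f = 0.0237.
ΔP = f(L/D_h)(ρV²/2) = 0.0237·16.24/0.2479·46.75 = 72.59 Pa.
ΔP = 0.07259 kPa.

ΔP ≈ 0.07259 kPa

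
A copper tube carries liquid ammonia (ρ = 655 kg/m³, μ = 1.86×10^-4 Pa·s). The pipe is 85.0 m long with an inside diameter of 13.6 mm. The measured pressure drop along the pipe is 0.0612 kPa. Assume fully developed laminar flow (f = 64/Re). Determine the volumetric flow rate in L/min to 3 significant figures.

For laminar flow, f = 64/Re with Re = ρVD/μ, so Darcy-Weisbach reduces to ΔP = 32μLV/D². Solving for V: V = ΔP·D²/(32μL) = 61.2·(0.0136)²/(32·0.000186·85) = 0.02237 m/s.
Check: Re = ρVD/μ = 655·0.02237·0.0136/0.000186 = 1072 < 2300, so the laminar assumption holds.
Q = V·A = 0.02237·(π/4·0.0136²) = 3.25e-06 m³/s = 0.195 L/min.

Q ≈ 0.195 L/min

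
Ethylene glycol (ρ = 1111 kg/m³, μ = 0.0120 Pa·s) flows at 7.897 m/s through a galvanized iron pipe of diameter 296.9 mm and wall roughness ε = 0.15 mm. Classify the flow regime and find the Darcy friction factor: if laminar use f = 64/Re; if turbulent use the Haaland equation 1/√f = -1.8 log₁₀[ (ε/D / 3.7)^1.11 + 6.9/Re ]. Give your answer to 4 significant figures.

Re = ρVD/μ = 1111·7.897·0.2969/0.012 = 2.171e+05.
Re > 4000 → turbulent. ε/D = 0.00015/0.2969 = 0.000505; Haaland: 1/√f = -1.8 log₁₀[5.13e-05 + 3.18e-05] = 7.345, so f = 0.01854.

f ≈ 0.01854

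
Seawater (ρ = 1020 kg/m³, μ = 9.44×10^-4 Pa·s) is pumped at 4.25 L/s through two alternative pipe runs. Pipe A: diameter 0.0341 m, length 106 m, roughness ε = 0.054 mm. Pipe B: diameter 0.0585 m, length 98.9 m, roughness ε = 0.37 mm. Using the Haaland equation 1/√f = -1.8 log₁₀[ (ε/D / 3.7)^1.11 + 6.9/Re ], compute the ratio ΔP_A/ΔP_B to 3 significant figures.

Pipe A: V = Q/A = 0.00425/0.0009133 = 4.654 m/s; Re = 1.715e+05; ε/D = 0.00158; Haaland → f = 0.02314; ΔP_A = f(L/D)(ρV²/2) = 7.943e+05 Pa.
Pipe B: V = Q/A = 0.00425/0.002688 = 1.581 m/s; Re = 9.995e+04; ε/D = 0.00632; Haaland → f = 0.03345; ΔP_B = f(L/D)(ρV²/2) = 7.211e+04 Pa.
ΔP_A/ΔP_B = 7.943e+05/7.211e+04 = 11.0.

ΔP_A/ΔP_B ≈ 11.0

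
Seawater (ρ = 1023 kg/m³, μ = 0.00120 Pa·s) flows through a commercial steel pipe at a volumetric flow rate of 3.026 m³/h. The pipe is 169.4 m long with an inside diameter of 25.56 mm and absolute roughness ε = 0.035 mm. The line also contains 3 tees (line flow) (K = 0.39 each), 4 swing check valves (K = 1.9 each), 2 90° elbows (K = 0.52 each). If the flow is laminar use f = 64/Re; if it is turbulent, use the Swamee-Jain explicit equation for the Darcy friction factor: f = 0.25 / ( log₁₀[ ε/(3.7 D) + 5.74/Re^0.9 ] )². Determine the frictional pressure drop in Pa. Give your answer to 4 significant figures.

ΔP ≈ 253000 Pa

Q = 3.026 m³/h = 3.026/3600 = 0.0008406 m³/s.
Cross-sectional area A = πD²/4 = π(0.02556)²/4 = 0.0005131 m²; mean velocity V = Q/A = 0.0008406/0.0005131 = 1.638 m/s.
Reynolds number Re = ρVD/μ = 1023 · 1.638 · 0.02556 / 0.0012 = 3.57e+04.
Re > 4000 → turbulent. Relative roughness ε/D = 3.5e-05/0.02556 = 0.00137. Swamee-Jain: f = 0.25/(log₁₀[0.00137/3.7 + 5.74/3.57e+04^0.9])² = 0.25/(log₁₀[0.00037 + 0.000459])² = 0.25/(-3.082)² = 0.02633.
Total minor-loss coefficient ΣK = 3·0.39 + 4·1.9 + 2·0.52 = 9.81.
ΔP = [f·L/D + ΣK]·(ρV²/2) = [0.02633·169.4/0.02556 + 9.81]·(1023·1.638²/2) = [174.5 + 9.81]·1373 = 2.53e+05 Pa.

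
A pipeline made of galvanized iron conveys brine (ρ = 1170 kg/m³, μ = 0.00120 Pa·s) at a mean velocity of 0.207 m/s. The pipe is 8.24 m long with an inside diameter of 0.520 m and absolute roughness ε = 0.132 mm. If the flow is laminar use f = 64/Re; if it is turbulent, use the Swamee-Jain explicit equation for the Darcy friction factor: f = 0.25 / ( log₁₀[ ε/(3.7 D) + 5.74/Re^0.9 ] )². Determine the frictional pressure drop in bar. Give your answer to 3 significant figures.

ΔP ≈ 7.60×10^-5 bar

Reynolds number Re = ρVD/μ = 1170 · 0.207 · 0.52 / 0.0012 = 1.049e+05.
Re > 4000 → turbulent. Relative roughness ε/D = 0.000132/0.52 = 0.000254. Swamee-Jain: f = 0.25/(log₁₀[0.000254/3.7 + 5.74/1.049e+05^0.9])² = 0.25/(log₁₀[6.86e-05 + 0.000174])² = 0.25/(-3.615)² = 0.01913.
Darcy-Weisbach: ΔP = f(L/D)(ρV²/2) = 0.01913·(8.24/0.52)·(1170·0.207²/2) = 0.01913·15.85·25.07 = 7.597 Pa.
ΔP = 7.597 Pa = 7.60×10^-5 bar.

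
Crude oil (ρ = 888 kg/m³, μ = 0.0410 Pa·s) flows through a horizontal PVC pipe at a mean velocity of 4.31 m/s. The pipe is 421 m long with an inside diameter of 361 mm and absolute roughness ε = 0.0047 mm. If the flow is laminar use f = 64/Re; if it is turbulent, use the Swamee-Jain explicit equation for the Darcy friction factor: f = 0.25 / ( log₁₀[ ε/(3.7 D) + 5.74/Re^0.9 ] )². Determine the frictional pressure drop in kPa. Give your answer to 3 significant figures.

ΔP ≈ 219 kPa

Reynolds number Re = ρVD/μ = 888 · 4.31 · 0.361 / 0.041 = 3.37e+04.
Re > 4000 → turbulent. Relative roughness ε/D = 4.7e-06/0.361 = 1.3e-05. Swamee-Jain: f = 0.25/(log₁₀[1.3e-05/3.7 + 5.74/3.37e+04^0.9])² = 0.25/(log₁₀[3.52e-06 + 0.000483])² = 0.25/(-3.313)² = 0.02278.
Darcy-Weisbach: ΔP = f(L/D)(ρV²/2) = 0.02278·(421/0.361)·(888·4.31²/2) = 0.02278·1166·8248 = 2.191e+05 Pa.
ΔP = 2.191e+05 Pa = 219 kPa.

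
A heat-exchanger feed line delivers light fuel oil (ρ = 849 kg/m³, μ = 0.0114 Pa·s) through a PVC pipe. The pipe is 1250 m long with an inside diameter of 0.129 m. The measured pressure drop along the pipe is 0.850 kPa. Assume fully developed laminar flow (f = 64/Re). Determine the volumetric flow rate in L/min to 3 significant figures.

For laminar flow, f = 64/Re with Re = ρVD/μ, so Darcy-Weisbach reduces to ΔP = 32μLV/D². Solving for V: V = ΔP·D²/(32μL) = 850·(0.129)²/(32·0.0114·1250) = 0.03102 m/s.
Check: Re = ρVD/μ = 849·0.03102·0.129/0.0114 = 298 < 2300, so the laminar assumption holds.
Q = V·A = 0.03102·(π/4·0.129²) = 0.0004054 m³/s = 24.3 L/min.

Q ≈ 24.3 L/min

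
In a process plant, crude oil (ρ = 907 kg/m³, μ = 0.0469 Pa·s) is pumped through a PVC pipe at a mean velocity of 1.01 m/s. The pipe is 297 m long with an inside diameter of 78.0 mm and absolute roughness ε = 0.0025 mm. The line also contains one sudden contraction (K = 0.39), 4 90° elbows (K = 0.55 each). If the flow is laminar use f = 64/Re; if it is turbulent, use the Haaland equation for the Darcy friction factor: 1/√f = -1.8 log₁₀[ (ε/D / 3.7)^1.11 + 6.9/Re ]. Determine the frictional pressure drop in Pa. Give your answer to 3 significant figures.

Reynolds number Re = ρVD/μ = 907 · 1.01 · 0.078 / 0.0469 = 1524.
Re < 2300 → laminar flow, so f = 64/Re = 64/1524 = 0.04201 (the turbulent correlation is not needed).
Total minor-loss coefficient ΣK = 1·0.39 + 4·0.55 = 2.59.
ΔP = [f·L/D + ΣK]·(ρV²/2) = [0.04201·297/0.078 + 2.59]·(907·1.01²/2) = [160 + 2.59]·462.6 = 7.519e+04 Pa.

ΔP ≈ 75200 Pa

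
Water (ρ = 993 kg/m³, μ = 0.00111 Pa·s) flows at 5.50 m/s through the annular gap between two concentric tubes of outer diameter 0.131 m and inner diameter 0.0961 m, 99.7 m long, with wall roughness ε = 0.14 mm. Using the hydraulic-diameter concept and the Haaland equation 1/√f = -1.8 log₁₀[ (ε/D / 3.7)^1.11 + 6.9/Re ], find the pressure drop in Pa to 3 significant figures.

ΔP ≈ 1.25×10^6 Pa

Hydraulic diameter D_h = 4A/P = D_o - D_i = 0.131 - 0.0961 = 0.0349 m.
Re = ρVD_h/μ = 993·5.5·0.0349/0.00111 = 1.717e+05.
ε/D_h = 0.00014/0.0349 = 0.00401; Haaland gives 1/√f = -1.8 log₁₀[0.000512+4.02e-05] = 5.865, so f = 0.02907.
ΔP = f(L/D_h)(ρV²/2) = 0.02907·99.7/0.0349·1.502e+04 = 1.247e+06 Pa.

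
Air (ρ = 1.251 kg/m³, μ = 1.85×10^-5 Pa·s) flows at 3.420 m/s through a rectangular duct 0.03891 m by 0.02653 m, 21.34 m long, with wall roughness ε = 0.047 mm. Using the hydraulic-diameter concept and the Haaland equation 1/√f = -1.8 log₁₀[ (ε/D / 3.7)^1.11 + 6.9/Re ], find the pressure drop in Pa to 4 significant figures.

ΔP ≈ 175.2 Pa

Hydraulic diameter D_h = 4A/P = 4·(0.03891·0.02653)/(2·(0.03891+0.02653)) = 0.004129/0.1309 = 0.03155 m.
Re = ρVD_h/μ = 1.251·3.42·0.03155/1.85e-05 = 7296.
ε/D_h = 4.7e-05/0.03155 = 0.00149; Haaland gives 1/√f = -1.8 log₁₀[0.00017+0.000946] = 5.314, so f = 0.03541.
ΔP = f(L/D_h)(ρV²/2) = 0.03541·21.34/0.03155·7.316 = 175.2 Pa.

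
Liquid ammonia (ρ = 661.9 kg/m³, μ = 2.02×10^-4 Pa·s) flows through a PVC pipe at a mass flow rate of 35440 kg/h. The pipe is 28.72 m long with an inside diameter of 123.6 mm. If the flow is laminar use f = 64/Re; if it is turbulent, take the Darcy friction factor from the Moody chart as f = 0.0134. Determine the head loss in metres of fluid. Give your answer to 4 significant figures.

ṁ = 35440 kg/h = 35440/3600 = 9.844 kg/s.
A = πD²/4 = π(0.1236)²/4 = 0.012 m²; mean velocity V = ṁ/(ρA) = 9.844/(661.9 · 0.012) = 1.24 m/s.
Reynolds number Re = ρVD/μ = 661.9 · 1.24 · 0.1236 / 0.000202 = 5.02e+05.
Re > 4000 → turbulent; use the Moody-chart value f = 0.0134.
Darcy-Weisbach: ΔP = f(L/D)(ρV²/2) = 0.0134·(28.72/0.1236)·(661.9·1.24²/2) = 0.0134·232.4·508.5 = 1583 Pa.
Head loss h_f = ΔP/(ρg) = 1583/(661.9·9.81) = 0.2438 m.

h_f ≈ 0.2438 m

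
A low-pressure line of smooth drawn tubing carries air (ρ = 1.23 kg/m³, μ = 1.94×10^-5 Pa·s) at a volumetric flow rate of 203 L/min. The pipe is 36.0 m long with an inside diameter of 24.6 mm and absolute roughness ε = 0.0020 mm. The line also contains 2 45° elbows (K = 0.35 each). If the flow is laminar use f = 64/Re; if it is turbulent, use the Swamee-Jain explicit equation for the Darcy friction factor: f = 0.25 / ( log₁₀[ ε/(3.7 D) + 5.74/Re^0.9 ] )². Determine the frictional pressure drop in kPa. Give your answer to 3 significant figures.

Q = 203 L/min = 203/60000 = 0.003383 m³/s.
Cross-sectional area A = πD²/4 = π(0.0246)²/4 = 0.0004753 m²; mean velocity V = Q/A = 0.003383/0.0004753 = 7.118 m/s.
Reynolds number Re = ρVD/μ = 1.23 · 7.118 · 0.0246 / 1.94e-05 = 1.11e+04.
Re > 4000 → turbulent. Relative roughness ε/D = 2e-06/0.0246 = 8.13e-05. Swamee-Jain: f = 0.25/(log₁₀[8.13e-05/3.7 + 5.74/1.11e+04^0.9])² = 0.25/(log₁₀[2.2e-05 + 0.00131])² = 0.25/(-2.875)² = 0.03025.
Total minor-loss coefficient ΣK = 2·0.35 = 0.7.
ΔP = [f·L/D + ΣK]·(ρV²/2) = [0.03025·36/0.0246 + 0.7]·(1.23·7.118²/2) = [44.27 + 0.7]·31.16 = 1401 Pa.
ΔP = 1401 Pa = 1.40 kPa.

ΔP ≈ 1.40 kPa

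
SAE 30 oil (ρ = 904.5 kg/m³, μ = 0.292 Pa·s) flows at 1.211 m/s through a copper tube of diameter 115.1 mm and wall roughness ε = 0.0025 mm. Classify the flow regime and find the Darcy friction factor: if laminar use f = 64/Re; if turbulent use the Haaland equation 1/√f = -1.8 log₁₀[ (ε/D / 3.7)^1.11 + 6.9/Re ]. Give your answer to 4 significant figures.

Re = ρVD/μ = 904.5·1.211·0.1151/0.292 = 431.8.
Re < 2300 → laminar, so f = 64/Re = 0.1482 (roughness is irrelevant in laminar flow).

f ≈ 0.1482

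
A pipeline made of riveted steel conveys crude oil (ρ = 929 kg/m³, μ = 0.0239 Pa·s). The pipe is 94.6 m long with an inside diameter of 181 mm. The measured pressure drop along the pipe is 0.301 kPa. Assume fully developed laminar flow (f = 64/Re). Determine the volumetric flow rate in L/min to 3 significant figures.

For laminar flow, f = 64/Re with Re = ρVD/μ, so Darcy-Weisbach reduces to ΔP = 32μLV/D². Solving for V: V = ΔP·D²/(32μL) = 301·(0.181)²/(32·0.0239·94.6) = 0.1363 m/s.
Check: Re = ρVD/μ = 929·0.1363·0.181/0.0239 = 958.9 < 2300, so the laminar assumption holds.
Q = V·A = 0.1363·(π/4·0.181²) = 0.003507 m³/s = 210 L/min.

Q ≈ 210 L/min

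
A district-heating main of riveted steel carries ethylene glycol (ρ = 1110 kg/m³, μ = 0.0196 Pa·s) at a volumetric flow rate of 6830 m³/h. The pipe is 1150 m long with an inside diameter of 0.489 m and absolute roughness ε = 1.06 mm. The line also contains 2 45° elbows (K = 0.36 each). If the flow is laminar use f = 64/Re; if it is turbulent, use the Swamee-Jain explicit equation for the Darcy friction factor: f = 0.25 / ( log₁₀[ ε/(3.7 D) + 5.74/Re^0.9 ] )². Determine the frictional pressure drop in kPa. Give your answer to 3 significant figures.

Q = 6830 m³/h = 6830/3600 = 1.897 m³/s.
Cross-sectional area A = πD²/4 = π(0.489)²/4 = 0.1878 m²; mean velocity V = Q/A = 1.897/0.1878 = 10.1 m/s.
Reynolds number Re = ρVD/μ = 1110 · 10.1 · 0.489 / 0.0196 = 2.798e+05.
Re > 4000 → turbulent. Relative roughness ε/D = 0.00106/0.489 = 0.00217. Swamee-Jain: f = 0.25/(log₁₀[0.00217/3.7 + 5.74/2.798e+05^0.9])² = 0.25/(log₁₀[0.000586 + 7.19e-05])² = 0.25/(-3.182)² = 0.02469.
Total minor-loss coefficient ΣK = 2·0.36 = 0.72.
ΔP = [f·L/D + ΣK]·(ρV²/2) = [0.02469·1150/0.489 + 0.72]·(1110·10.1²/2) = [58.07 + 0.72]·5.664e+04 = 3.33e+06 Pa.
ΔP = 3.33e+06 Pa = 3330 kPa.

ΔP ≈ 3330 kPa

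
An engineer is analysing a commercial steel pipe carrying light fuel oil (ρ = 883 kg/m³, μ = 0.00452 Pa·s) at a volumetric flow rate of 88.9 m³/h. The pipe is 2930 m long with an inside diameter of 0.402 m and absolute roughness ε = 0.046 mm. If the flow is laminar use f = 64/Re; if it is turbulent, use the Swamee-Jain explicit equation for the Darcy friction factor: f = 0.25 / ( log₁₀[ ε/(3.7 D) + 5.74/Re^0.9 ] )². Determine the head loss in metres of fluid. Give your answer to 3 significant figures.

h_f ≈ 0.392 m

Q = 88.9 m³/h = 88.9/3600 = 0.02469 m³/s.
Cross-sectional area A = πD²/4 = π(0.402)²/4 = 0.1269 m²; mean velocity V = Q/A = 0.02469/0.1269 = 0.1946 m/s.
Reynolds number Re = ρVD/μ = 883 · 0.1946 · 0.402 / 0.00452 = 1.528e+04.
Re > 4000 → turbulent. Relative roughness ε/D = 4.6e-05/0.402 = 0.000114. Swamee-Jain: f = 0.25/(log₁₀[0.000114/3.7 + 5.74/1.528e+04^0.9])² = 0.25/(log₁₀[3.09e-05 + 0.000985])² = 0.25/(-2.993)² = 0.0279.
Darcy-Weisbach: ΔP = f(L/D)(ρV²/2) = 0.0279·(2930/0.402)·(883·0.1946²/2) = 0.0279·7289·16.71 = 3399 Pa.
Head loss h_f = ΔP/(ρg) = 3399/(883·9.81) = 0.392 m.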